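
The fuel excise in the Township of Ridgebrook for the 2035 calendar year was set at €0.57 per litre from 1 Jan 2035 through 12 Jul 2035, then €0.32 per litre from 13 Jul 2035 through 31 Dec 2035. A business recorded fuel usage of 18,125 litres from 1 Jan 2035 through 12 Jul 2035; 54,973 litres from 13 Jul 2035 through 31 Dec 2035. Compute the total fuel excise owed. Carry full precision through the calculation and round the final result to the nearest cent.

€27922.61

1 Jan – 12 Jul 2035: 18,125 litres at €0.57/litre → €10331.25
13 Jul – 31 Dec 2035: 54,973 litres at €0.32/litre → €17591.36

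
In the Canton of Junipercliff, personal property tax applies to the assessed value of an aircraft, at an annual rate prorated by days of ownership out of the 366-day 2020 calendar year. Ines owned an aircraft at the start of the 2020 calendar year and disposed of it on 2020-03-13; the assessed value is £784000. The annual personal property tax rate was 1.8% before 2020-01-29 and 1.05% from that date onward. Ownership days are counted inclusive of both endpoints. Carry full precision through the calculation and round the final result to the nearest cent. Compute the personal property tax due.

2020-01-01 to 2020-01-28: 28 days at 1.8% → £784000 × 1.8% × 28/366 = £1079.6066
2020-01-29 to 2020-03-13: 45 days at 1.05% → £784000 × 1.05% × 45/366 = £1012.1311
Total = £2091.7377

£2091.74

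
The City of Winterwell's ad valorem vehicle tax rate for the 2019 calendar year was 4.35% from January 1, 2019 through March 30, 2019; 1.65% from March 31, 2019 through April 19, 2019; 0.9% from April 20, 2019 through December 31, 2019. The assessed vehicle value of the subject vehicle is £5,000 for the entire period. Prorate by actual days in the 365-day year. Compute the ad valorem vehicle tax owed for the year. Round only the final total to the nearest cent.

£89.12

January 1 – March 30, 2019: 89 days at 4.35% → £5,000 × 4.35% × 89/365 = £53.0342
March 31 – April 19, 2019: 20 days at 1.65% → £5,000 × 1.65% × 20/365 = £4.5205
April 20 – December 31, 2019: 256 days at 0.9% → £5,000 × 0.9% × 256/365 = £31.5616
Total = £89.1164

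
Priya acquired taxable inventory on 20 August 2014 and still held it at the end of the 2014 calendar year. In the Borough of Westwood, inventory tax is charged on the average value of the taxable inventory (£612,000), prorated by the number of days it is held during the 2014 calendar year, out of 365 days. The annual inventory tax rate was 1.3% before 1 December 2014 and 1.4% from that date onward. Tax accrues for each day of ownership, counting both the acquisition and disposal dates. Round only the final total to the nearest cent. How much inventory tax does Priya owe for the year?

20 August – 30 November 2014: 103 days at 1.3% → £612,000 × 1.3% × 103/365 = £2,245.1178
1 December – 31 December 2014: 31 days at 1.4% → £612,000 × 1.4% × 31/365 = £727.6932
Total = £2,972.8110

£2,972.81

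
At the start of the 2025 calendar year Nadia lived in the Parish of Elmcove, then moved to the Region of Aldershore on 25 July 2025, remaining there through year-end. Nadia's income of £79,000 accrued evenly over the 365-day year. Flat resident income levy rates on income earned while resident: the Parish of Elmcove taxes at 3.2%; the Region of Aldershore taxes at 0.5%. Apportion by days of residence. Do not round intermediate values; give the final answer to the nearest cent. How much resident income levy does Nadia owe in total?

£1,592.99

The Parish of Elmcove, 1 January – 24 July 2025: 205 days → £79,000 × 3.2% × 205/365 = £1,419.8356
The Region of Aldershore, 25 July – 31 December 2025: 160 days → £79,000 × 0.5% × 160/365 = £173.1507
Total = £1,592.9863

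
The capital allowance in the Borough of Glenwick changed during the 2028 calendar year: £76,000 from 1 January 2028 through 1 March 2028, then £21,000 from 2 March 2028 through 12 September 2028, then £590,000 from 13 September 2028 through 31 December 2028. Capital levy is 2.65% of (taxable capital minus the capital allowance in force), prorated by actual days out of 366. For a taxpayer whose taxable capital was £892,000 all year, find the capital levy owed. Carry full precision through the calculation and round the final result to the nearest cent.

1 January – 1 March 2028: 61 days, exemption £76,000 → (£892,000 − £76,000) × 2.65% × 61/366 = £3,604.0000
2 March – 12 September 2028: 195 days, exemption £21,000 → (£892,000 − £21,000) × 2.65% × 195/366 = £12,297.5205
13 September – 31 December 2028: 110 days, exemption £590,000 → (£892,000 − £590,000) × 2.65% × 110/366 = £2,405.2732
Total = £18,306.7937

£18,306.79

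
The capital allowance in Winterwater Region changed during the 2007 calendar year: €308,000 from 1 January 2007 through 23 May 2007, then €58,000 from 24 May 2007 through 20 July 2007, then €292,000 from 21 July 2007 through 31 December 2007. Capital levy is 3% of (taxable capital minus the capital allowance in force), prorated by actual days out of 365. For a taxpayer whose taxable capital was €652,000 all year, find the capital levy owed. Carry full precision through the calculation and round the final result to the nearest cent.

€11,727.45

1 January – 23 May 2007: 143 days, exemption €308,000 → (€652,000 − €308,000) × 3% × 143/365 = €4,043.1781
24 May – 20 July 2007: 58 days, exemption €58,000 → (€652,000 − €58,000) × 3% × 58/365 = €2,831.6712
21 July – 31 December 2007: 164 days, exemption €292,000 → (€652,000 − €292,000) × 3% × 164/365 = €4,852.6027
Total = €11,727.4521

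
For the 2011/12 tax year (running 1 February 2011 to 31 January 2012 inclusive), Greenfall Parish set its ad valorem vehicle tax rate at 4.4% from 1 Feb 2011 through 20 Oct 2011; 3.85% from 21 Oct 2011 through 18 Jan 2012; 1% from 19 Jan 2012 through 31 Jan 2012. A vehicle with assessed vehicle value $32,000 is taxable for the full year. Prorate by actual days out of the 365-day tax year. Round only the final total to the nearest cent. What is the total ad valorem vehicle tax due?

$1,325.85

1 Feb – 20 Oct 2011: 262 days at 4.4% → $32,000 × 4.4% × 262/365 = $1,010.6740
21 Oct 2011 – 18 Jan 2012: 90 days at 3.85% → $32,000 × 3.85% × 90/365 = $303.7808
19 Jan – 31 Jan 2012: 13 days at 1% → $32,000 × 1% × 13/365 = $11.3973
Total = $1,325.8521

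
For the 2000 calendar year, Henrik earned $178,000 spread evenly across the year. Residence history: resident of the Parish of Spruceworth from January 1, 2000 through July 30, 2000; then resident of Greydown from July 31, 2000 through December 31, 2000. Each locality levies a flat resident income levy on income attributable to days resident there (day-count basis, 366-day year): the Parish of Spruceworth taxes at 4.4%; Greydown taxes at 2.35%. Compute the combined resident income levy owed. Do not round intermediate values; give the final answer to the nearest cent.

The Parish of Spruceworth, January 1 – July 30, 2000: 212 days → $178,000 × 4.4% × 212/366 = $4,536.5683
Greydown, July 31 – December 31, 2000: 154 days → $178,000 × 2.35% × 154/366 = $1,760.0601
Total = $6,296.6284

$6,296.63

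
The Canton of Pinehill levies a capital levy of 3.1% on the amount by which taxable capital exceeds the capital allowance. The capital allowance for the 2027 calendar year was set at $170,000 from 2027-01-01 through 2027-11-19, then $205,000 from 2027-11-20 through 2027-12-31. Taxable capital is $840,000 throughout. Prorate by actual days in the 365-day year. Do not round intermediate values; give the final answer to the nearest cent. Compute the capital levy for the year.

$20,645.15

2027-01-01 to 2027-11-19: 323 days, exemption $170,000 → ($840,000 − $170,000) × 3.1% × 323/365 = $18,380.0274
2027-11-20 to 2027-12-31: 42 days, exemption $205,000 → ($840,000 − $205,000) × 3.1% × 42/365 = $2,265.1233
Total = $20,645.1507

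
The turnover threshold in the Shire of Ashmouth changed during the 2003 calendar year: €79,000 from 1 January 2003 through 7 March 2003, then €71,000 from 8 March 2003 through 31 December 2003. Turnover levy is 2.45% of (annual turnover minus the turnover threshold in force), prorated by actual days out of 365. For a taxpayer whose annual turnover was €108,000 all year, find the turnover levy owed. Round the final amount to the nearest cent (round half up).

€871.06

1 January – 7 March 2003: 66 days, exemption €79,000 → (€108,000 − €79,000) × 2.45% × 66/365 = €128.4740
8 March – 31 December 2003: 299 days, exemption €71,000 → (€108,000 − €71,000) × 2.45% × 299/365 = €742.5849
Total = €871.0589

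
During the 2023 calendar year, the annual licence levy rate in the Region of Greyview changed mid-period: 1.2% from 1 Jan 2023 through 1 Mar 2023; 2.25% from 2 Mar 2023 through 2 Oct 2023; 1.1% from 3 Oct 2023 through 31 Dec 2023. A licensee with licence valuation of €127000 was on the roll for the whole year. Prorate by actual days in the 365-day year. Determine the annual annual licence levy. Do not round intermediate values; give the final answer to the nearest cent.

1 Jan – 1 Mar 2023: 60 days at 1.2% → €127000 × 1.2% × 60/365 = €250.5205
2 Mar – 2 Oct 2023: 215 days at 2.25% → €127000 × 2.25% × 215/365 = €1683.1849
3 Oct – 31 Dec 2023: 90 days at 1.1% → €127000 × 1.1% × 90/365 = €344.4658
Total = €2278.1712

€2278.17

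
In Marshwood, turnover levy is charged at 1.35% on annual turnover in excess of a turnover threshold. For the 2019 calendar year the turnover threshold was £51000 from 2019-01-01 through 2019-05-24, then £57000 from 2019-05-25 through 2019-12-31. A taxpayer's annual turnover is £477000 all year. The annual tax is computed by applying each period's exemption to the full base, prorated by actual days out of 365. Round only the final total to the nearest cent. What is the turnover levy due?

£5701.96

2019-01-01 to 2019-05-24: 144 days, exemption £51000 → (£477000 − £51000) × 1.35% × 144/365 = £2268.8877
2019-05-25 to 2019-12-31: 221 days, exemption £57000 → (£477000 − £57000) × 1.35% × 221/365 = £3433.0685
Total = £5701.9562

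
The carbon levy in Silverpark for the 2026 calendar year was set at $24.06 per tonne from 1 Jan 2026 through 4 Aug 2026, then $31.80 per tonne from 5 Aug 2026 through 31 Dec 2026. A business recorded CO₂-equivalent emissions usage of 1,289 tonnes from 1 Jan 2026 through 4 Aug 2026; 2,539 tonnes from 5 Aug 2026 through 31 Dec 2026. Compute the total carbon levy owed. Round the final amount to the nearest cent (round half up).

$111,753.54

1 Jan – 4 Aug 2026: 1,289 tonnes at $24.06/tonne → $31,013.34
5 Aug – 31 Dec 2026: 2,539 tonnes at $31.80/tonne → $80,740.20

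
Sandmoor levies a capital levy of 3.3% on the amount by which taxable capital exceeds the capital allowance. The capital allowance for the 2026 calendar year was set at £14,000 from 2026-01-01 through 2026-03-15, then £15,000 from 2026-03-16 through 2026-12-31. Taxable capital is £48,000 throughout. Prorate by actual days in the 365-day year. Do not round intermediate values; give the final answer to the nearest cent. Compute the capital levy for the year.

£1,095.69

2026-01-01 to 2026-03-15: 74 days, exemption £14,000 → (£48,000 − £14,000) × 3.3% × 74/365 = £227.4740
2026-03-16 to 2026-12-31: 291 days, exemption £15,000 → (£48,000 − £15,000) × 3.3% × 291/365 = £868.2164
Total = £1,095.6904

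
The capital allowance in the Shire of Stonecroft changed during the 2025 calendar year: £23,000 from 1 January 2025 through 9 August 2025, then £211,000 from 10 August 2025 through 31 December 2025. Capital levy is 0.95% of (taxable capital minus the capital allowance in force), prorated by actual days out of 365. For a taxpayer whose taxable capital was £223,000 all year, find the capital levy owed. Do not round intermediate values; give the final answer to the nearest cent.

£1,195.39

1 January – 9 August 2025: 221 days, exemption £23,000 → (£223,000 − £23,000) × 0.95% × 221/365 = £1,150.4110
10 August – 31 December 2025: 144 days, exemption £211,000 → (£223,000 − £211,000) × 0.95% × 144/365 = £44.9753
Total = £1,195.3863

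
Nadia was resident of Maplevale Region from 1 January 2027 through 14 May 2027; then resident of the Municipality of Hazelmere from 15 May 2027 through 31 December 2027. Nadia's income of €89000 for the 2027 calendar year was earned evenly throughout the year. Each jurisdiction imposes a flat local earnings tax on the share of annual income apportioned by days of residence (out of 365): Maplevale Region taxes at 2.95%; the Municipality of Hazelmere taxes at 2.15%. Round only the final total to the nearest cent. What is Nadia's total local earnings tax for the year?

Maplevale Region, 1 January – 14 May 2027: 134 days → €89000 × 2.95% × 134/365 = €963.8822
The Municipality of Hazelmere, 15 May – 31 December 2027: 231 days → €89000 × 2.15% × 231/365 = €1211.0096
Total = €2174.8918

€2174.89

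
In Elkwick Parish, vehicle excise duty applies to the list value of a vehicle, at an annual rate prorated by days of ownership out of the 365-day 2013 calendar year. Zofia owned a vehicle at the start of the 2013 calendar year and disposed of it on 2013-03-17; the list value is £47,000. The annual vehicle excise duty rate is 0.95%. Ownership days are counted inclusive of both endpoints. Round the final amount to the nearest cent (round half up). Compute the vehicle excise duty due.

£92.97

Days held (2013-01-01 to 2013-03-17): 76 out of 365
Tax = £47,000 × 0.95% × 76/365 = £92.9699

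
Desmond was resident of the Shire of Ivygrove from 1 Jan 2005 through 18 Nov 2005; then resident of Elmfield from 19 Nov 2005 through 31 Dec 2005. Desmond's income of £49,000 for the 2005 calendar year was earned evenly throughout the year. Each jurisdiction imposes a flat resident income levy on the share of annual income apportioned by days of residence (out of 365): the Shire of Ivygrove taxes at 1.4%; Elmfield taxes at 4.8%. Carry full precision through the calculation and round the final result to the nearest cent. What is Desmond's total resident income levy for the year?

£882.27

The Shire of Ivygrove, 1 Jan – 18 Nov 2005: 322 days → £49,000 × 1.4% × 322/365 = £605.1836
Elmfield, 19 Nov – 31 Dec 2005: 43 days → £49,000 × 4.8% × 43/365 = £277.0849
Total = £882.2685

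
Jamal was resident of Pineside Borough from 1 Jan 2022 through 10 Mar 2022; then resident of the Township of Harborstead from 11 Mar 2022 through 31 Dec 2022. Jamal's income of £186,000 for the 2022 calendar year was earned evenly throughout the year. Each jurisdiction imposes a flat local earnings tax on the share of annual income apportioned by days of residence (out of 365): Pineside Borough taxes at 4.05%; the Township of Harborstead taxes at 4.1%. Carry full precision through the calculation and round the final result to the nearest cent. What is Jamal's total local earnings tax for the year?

Pineside Borough, 1 Jan – 10 Mar 2022: 69 days → £186,000 × 4.05% × 69/365 = £1,424.0466
The Township of Harborstead, 11 Mar – 31 Dec 2022: 296 days → £186,000 × 4.1% × 296/365 = £6,184.3726
Total = £7,608.4192

£7,608.42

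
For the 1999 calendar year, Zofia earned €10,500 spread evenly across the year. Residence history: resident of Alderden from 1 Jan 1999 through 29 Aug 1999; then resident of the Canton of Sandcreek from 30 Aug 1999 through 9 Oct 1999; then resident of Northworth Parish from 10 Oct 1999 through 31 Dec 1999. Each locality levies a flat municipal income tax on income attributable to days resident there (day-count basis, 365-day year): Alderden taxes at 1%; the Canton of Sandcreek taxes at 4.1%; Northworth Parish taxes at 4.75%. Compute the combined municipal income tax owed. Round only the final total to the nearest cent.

€231.10

Alderden, 1 Jan – 29 Aug 1999: 241 days → €10,500 × 1% × 241/365 = €69.3288
The Canton of Sandcreek, 30 Aug – 9 Oct 1999: 41 days → €10,500 × 4.1% × 41/365 = €48.3575
Northworth Parish, 10 Oct – 31 Dec 1999: 83 days → €10,500 × 4.75% × 83/365 = €113.4144
Total = €231.1007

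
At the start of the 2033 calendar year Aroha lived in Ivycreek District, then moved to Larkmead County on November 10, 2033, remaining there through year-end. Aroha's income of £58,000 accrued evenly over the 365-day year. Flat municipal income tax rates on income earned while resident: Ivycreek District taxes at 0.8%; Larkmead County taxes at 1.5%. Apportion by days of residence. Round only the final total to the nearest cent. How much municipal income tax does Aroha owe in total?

Ivycreek District, January 1 – November 9, 2033: 313 days → £58,000 × 0.8% × 313/365 = £397.8959
Larkmead County, November 10 – December 31, 2033: 52 days → £58,000 × 1.5% × 52/365 = £123.9452
Total = £521.8411

£521.84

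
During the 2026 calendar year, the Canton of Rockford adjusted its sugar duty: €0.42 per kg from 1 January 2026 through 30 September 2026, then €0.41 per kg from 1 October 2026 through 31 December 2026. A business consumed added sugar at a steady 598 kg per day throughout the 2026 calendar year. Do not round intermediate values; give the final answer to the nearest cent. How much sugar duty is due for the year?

€91,123.24

1 January – 30 September 2026: 273 days × 598 kg/day = 163,254 kg at €0.42/kg → €68,566.68
1 October – 31 December 2026: 92 days × 598 kg/day = 55,016 kg at €0.41/kg → €22,556.56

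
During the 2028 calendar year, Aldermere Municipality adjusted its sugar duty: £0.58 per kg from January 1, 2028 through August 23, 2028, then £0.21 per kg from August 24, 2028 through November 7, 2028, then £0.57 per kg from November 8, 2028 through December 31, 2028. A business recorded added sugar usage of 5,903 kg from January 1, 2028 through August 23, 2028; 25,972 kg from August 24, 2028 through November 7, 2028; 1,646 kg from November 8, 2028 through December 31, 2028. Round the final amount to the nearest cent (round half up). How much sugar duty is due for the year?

£9,816.08

January 1 – August 23, 2028: 5,903 kg at £0.58/kg → £3,423.74
August 24 – November 7, 2028: 25,972 kg at £0.21/kg → £5,454.12
November 8 – December 31, 2028: 1,646 kg at £0.57/kg → £938.22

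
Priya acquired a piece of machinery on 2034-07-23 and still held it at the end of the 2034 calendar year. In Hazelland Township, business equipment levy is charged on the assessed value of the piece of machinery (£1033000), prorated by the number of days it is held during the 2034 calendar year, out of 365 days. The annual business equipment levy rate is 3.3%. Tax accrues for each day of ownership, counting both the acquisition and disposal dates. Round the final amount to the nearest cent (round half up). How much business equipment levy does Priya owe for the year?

Days held (2034-07-23 to 2034-12-31): 162 out of 365
Tax = £1033000 × 3.3% × 162/365 = £15129.9123

£15129.91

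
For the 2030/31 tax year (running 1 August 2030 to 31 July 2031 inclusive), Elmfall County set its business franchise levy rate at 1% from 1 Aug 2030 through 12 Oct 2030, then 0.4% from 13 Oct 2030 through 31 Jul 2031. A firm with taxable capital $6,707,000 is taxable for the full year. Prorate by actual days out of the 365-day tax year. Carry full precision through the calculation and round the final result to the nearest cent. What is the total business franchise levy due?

1 Aug – 12 Oct 2030: 73 days at 1% → $6,707,000 × 1% × 73/365 = $13,414.0000
13 Oct 2030 – 31 Jul 2031: 292 days at 0.4% → $6,707,000 × 0.4% × 292/365 = $21,462.4000
Total = $34,876.4000

$34,876.40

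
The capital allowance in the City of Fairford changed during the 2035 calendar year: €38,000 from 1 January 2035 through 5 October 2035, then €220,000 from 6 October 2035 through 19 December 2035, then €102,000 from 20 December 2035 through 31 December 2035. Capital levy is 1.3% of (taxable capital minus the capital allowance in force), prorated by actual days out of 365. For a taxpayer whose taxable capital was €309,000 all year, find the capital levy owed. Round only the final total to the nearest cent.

€3,009.48

1 January – 5 October 2035: 278 days, exemption €38,000 → (€309,000 − €38,000) × 1.3% × 278/365 = €2,683.2712
6 October – 19 December 2035: 75 days, exemption €220,000 → (€309,000 − €220,000) × 1.3% × 75/365 = €237.7397
20 December – 31 December 2035: 12 days, exemption €102,000 → (€309,000 − €102,000) × 1.3% × 12/365 = €88.4712
Total = €3,009.4822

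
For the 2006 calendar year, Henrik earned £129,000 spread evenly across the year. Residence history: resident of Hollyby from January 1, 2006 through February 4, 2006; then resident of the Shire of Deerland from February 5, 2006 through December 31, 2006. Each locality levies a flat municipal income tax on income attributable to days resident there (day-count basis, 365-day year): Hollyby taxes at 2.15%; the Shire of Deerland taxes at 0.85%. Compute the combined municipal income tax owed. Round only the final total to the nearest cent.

£1,257.31

Hollyby, January 1 – February 4, 2006: 35 days → £129,000 × 2.15% × 35/365 = £265.9521
The Shire of Deerland, February 5 – December 31, 2006: 330 days → £129,000 × 0.85% × 330/365 = £991.3562
Total = £1,257.3082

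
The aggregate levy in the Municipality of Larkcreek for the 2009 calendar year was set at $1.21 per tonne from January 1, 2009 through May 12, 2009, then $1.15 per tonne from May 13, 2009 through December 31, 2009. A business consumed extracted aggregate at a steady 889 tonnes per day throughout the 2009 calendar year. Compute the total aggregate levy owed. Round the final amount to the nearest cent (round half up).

$380,198.63

January 1 – May 12, 2009: 132 days × 889 tonnes/day = 117,348 tonnes at $1.21/tonne → $141,991.08
May 13 – December 31, 2009: 233 days × 889 tonnes/day = 207,137 tonnes at $1.15/tonne → $238,207.55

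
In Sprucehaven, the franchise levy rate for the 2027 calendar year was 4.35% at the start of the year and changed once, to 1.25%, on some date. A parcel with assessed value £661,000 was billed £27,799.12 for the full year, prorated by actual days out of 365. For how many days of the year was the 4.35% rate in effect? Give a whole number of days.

Let d = days at the first rate; then 365 − d days at the second rate.
£661,000 × [4.35%·d + 1.25%·(365−d)] / 365 = £27,799.12
Solving gives d = 348, so the new rate took effect on 15 December 2027.

348 days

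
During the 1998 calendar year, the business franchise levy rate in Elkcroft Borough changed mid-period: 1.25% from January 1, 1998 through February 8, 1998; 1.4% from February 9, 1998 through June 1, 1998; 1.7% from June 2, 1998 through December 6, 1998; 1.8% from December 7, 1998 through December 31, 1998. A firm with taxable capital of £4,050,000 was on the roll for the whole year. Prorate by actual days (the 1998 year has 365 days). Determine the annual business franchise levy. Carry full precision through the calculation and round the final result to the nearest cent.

£63,418.56

January 1 – February 8, 1998: 39 days at 1.25% → £4,050,000 × 1.25% × 39/365 = £5,409.2466
February 9 – June 1, 1998: 113 days at 1.4% → £4,050,000 × 1.4% × 113/365 = £17,553.6986
June 2 – December 6, 1998: 188 days at 1.7% → £4,050,000 × 1.7% × 188/365 = £35,462.4658
December 7 – December 31, 1998: 25 days at 1.8% → £4,050,000 × 1.8% × 25/365 = £4,993.1507
Total = £63,418.5616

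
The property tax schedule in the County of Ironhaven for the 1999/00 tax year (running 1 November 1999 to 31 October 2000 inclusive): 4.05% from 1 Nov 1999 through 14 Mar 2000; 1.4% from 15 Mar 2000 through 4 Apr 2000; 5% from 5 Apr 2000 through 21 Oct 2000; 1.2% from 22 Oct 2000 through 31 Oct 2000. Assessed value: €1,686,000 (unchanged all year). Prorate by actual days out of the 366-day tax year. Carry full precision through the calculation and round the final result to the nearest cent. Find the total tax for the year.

€73,159.04

1 Nov 1999 – 14 Mar 2000: 135 days at 4.05% → €1,686,000 × 4.05% × 135/366 = €25,186.3525
15 Mar – 4 Apr 2000: 21 days at 1.4% → €1,686,000 × 1.4% × 21/366 = €1,354.3279
5 Apr – 21 Oct 2000: 200 days at 5% → €1,686,000 × 5% × 200/366 = €46,065.5738
22 Oct – 31 Oct 2000: 10 days at 1.2% → €1,686,000 × 1.2% × 10/366 = €552.7869
Total = €73,159.0410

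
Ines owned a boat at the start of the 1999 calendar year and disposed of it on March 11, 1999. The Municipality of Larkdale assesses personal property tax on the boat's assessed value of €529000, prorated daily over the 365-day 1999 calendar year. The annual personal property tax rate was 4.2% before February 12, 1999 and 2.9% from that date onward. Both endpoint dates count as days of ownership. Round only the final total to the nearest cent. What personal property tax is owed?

€3733.44

January 1 – February 11, 1999: 42 days at 4.2% → €529000 × 4.2% × 42/365 = €2556.5918
February 12 – March 11, 1999: 28 days at 2.9% → €529000 × 2.9% × 28/365 = €1176.8438
Total = €3733.4356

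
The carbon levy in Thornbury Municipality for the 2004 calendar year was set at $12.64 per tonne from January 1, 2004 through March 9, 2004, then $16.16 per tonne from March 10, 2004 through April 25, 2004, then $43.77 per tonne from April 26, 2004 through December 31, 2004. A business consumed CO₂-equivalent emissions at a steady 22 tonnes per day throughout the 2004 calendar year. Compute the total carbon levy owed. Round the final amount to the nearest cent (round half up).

$276,631.96

January 1 – March 9, 2004: 69 days × 22 tonnes/day = 1,518 tonnes at $12.64/tonne → $19,187.52
March 10 – April 25, 2004: 47 days × 22 tonnes/day = 1,034 tonnes at $16.16/tonne → $16,709.44
April 26 – December 31, 2004: 250 days × 22 tonnes/day = 5,500 tonnes at $43.77/tonne → $240,735.00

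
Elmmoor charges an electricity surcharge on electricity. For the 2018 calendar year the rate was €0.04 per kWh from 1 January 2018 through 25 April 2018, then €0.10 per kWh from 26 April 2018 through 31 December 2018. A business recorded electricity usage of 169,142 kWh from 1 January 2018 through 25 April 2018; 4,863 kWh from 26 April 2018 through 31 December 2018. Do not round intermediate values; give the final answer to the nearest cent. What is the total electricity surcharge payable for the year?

1 January – 25 April 2018: 169,142 kWh at €0.04/kWh → €6,765.68
26 April – 31 December 2018: 4,863 kWh at €0.10/kWh → €486.30

€7,251.98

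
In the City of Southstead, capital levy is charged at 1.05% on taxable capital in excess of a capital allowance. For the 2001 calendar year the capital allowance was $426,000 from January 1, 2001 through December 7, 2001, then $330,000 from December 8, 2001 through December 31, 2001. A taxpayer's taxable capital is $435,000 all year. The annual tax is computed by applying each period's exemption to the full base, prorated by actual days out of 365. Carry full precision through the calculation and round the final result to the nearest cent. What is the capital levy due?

$160.78

January 1 – December 7, 2001: 341 days, exemption $426,000 → ($435,000 − $426,000) × 1.05% × 341/365 = $88.2863
December 8 – December 31, 2001: 24 days, exemption $330,000 → ($435,000 − $330,000) × 1.05% × 24/365 = $72.4932
Total = $160.7795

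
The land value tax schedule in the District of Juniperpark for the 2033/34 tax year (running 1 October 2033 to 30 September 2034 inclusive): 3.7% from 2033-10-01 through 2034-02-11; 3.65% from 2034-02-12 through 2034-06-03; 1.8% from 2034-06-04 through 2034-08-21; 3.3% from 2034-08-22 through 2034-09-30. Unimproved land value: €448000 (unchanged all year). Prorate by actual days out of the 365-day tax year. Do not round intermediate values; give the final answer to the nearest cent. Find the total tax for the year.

€14468.56

2033-10-01 to 2034-02-11: 134 days at 3.7% → €448000 × 3.7% × 134/365 = €6085.4356
2034-02-12 to 2034-06-03: 112 days at 3.65% → €448000 × 3.65% × 112/365 = €5017.6000
2034-06-04 to 2034-08-21: 79 days at 1.8% → €448000 × 1.8% × 79/365 = €1745.3589
2034-08-22 to 2034-09-30: 40 days at 3.3% → €448000 × 3.3% × 40/365 = €1620.1644
Total = €14468.5589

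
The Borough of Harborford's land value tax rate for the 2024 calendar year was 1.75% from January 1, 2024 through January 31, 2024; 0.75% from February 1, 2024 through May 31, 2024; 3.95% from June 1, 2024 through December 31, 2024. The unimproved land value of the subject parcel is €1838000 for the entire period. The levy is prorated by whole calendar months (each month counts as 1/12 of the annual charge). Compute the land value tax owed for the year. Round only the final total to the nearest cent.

January 1 – January 31, 2024: 1 month at 1.75% → €1838000 × 1.75% × 1/12 = €2680.4167
February 1 – May 31, 2024: 4 months at 0.75% → €1838000 × 0.75% × 4/12 = €4595.0000
June 1 – December 31, 2024: 7 months at 3.95% → €1838000 × 3.95% × 7/12 = €42350.5833
Total = €49626.0000

€49626.00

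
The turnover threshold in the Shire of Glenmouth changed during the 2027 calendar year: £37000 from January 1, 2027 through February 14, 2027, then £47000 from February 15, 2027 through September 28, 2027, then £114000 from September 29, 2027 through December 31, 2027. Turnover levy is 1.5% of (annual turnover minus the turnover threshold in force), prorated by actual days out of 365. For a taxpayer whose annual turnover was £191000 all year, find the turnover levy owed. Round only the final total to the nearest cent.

£1919.67

January 1 – February 14, 2027: 45 days, exemption £37000 → (£191000 − £37000) × 1.5% × 45/365 = £284.7945
February 15 – September 28, 2027: 226 days, exemption £47000 → (£191000 − £47000) × 1.5% × 226/365 = £1337.4247
September 29 – December 31, 2027: 94 days, exemption £114000 → (£191000 − £114000) × 1.5% × 94/365 = £297.4521
Total = £1919.6712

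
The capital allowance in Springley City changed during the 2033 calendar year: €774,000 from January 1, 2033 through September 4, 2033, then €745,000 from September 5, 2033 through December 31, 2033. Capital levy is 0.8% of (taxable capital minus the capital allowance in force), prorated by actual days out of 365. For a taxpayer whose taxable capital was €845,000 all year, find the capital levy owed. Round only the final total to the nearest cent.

January 1 – September 4, 2033: 247 days, exemption €774,000 → (€845,000 − €774,000) × 0.8% × 247/365 = €384.3726
September 5 – December 31, 2033: 118 days, exemption €745,000 → (€845,000 − €745,000) × 0.8% × 118/365 = €258.6301
Total = €643.0027

€643.00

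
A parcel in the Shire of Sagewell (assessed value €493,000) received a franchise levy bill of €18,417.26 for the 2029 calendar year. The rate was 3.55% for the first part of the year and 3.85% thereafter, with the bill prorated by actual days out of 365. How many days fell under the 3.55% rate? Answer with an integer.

139 days

Let d = days at the first rate; then 365 − d days at the second rate.
€493,000 × [3.55%·d + 3.85%·(365−d)] / 365 = €18,417.26
Solving gives d = 139, so the new rate took effect on 20 May 2029.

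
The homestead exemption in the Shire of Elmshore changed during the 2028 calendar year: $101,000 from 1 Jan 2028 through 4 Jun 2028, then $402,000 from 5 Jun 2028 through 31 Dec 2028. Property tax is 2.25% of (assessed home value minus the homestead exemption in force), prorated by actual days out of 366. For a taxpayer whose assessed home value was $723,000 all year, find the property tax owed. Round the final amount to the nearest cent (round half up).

1 Jan – 4 Jun 2028: 156 days, exemption $101,000 → ($723,000 − $101,000) × 2.25% × 156/366 = $5,965.0820
5 Jun – 31 Dec 2028: 210 days, exemption $402,000 → ($723,000 − $402,000) × 2.25% × 210/366 = $4,144.0574
Total = $10,109.1393

$10,109.14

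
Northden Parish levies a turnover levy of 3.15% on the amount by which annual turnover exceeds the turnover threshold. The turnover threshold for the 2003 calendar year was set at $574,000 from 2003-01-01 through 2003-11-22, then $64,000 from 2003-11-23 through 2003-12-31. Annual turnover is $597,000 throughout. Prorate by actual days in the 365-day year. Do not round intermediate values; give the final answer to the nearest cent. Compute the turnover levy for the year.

$2,441.03

2003-01-01 to 2003-11-22: 326 days, exemption $574,000 → ($597,000 − $574,000) × 3.15% × 326/365 = $647.0877
2003-11-23 to 2003-12-31: 39 days, exemption $64,000 → ($597,000 − $64,000) × 3.15% × 39/365 = $1,793.9466
Total = $2,441.0342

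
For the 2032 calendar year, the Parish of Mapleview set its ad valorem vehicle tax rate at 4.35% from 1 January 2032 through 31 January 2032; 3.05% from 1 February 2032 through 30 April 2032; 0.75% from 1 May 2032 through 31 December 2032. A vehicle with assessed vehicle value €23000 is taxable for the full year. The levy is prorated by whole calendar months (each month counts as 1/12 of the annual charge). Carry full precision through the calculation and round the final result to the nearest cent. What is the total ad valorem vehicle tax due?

1 January – 31 January 2032: 1 month at 4.35% → €23000 × 4.35% × 1/12 = €83.3750
1 February – 30 April 2032: 3 months at 3.05% → €23000 × 3.05% × 3/12 = €175.3750
1 May – 31 December 2032: 8 months at 0.75% → €23000 × 0.75% × 8/12 = €115.0000
Total = €373.7500

€373.75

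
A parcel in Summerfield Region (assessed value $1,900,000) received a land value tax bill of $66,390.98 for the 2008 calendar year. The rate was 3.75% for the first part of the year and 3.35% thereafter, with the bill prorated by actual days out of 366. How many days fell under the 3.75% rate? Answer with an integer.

132 days

Let d = days at the first rate; then 366 − d days at the second rate.
$1,900,000 × [3.75%·d + 3.35%·(366−d)] / 366 = $66,390.98
Solving gives d = 132, so the new rate took effect on 12 May 2008.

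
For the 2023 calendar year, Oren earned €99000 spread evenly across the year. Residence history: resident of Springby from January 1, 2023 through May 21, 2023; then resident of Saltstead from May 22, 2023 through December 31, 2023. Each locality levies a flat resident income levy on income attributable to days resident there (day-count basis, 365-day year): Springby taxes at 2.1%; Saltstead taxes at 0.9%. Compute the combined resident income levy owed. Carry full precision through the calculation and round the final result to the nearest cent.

€1349.93

Springby, January 1 – May 21, 2023: 141 days → €99000 × 2.1% × 141/365 = €803.1205
Saltstead, May 22 – December 31, 2023: 224 days → €99000 × 0.9% × 224/365 = €546.8055
Total = €1349.9260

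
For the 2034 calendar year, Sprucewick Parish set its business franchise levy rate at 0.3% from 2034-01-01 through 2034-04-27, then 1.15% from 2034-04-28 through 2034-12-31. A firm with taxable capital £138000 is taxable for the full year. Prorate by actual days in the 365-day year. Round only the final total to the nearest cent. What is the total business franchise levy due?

£1211.00

2034-01-01 to 2034-04-27: 117 days at 0.3% → £138000 × 0.3% × 117/365 = £132.7068
2034-04-28 to 2034-12-31: 248 days at 1.15% → £138000 × 1.15% × 248/365 = £1078.2904
Total = £1210.9973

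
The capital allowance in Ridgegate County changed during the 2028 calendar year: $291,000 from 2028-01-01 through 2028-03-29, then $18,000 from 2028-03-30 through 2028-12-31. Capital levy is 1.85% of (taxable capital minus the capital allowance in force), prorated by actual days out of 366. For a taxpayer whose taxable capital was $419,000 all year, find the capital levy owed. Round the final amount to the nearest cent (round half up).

2028-01-01 to 2028-03-29: 89 days, exemption $291,000 → ($419,000 − $291,000) × 1.85% × 89/366 = $575.8251
2028-03-30 to 2028-12-31: 277 days, exemption $18,000 → ($419,000 − $18,000) × 1.85% × 277/366 = $5,614.5478
Total = $6,190.3730

$6,190.37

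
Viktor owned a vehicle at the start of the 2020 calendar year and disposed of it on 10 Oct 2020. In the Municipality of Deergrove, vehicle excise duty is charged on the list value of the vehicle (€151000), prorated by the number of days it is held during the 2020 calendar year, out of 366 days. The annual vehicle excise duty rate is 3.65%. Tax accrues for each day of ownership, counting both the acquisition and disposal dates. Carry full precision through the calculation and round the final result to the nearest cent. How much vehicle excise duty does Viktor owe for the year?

Days held (1 Jan – 10 Oct 2020): 284 out of 366
Tax = €151000 × 3.65% × 284/366 = €4276.6831

€4276.68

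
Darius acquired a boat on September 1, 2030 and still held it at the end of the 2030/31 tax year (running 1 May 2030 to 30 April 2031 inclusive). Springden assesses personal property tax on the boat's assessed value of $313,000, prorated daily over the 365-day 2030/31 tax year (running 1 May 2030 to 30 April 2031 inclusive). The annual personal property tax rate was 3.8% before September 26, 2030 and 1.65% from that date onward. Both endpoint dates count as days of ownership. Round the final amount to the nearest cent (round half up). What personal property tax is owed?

$3,885.06

September 1 – September 25, 2030: 25 days at 3.8% → $313,000 × 3.8% × 25/365 = $814.6575
September 26, 2030 – April 30, 2031: 217 days at 1.65% → $313,000 × 1.65% × 217/365 = $3,070.4014
Total = $3,885.0589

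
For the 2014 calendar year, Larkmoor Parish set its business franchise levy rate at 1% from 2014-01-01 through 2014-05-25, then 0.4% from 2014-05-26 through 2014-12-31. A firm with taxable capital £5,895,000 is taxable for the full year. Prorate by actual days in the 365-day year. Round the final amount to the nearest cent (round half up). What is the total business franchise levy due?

£37,631.10

2014-01-01 to 2014-05-25: 145 days at 1% → £5,895,000 × 1% × 145/365 = £23,418.4932
2014-05-26 to 2014-12-31: 220 days at 0.4% → £5,895,000 × 0.4% × 220/365 = £14,212.6027
Total = £37,631.0959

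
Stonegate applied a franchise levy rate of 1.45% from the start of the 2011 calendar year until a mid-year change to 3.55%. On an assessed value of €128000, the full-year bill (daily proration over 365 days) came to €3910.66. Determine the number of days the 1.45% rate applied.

Let d = days at the first rate; then 365 − d days at the second rate.
€128000 × [1.45%·d + 3.55%·(365−d)] / 365 = €3910.66
Solving gives d = 86, so the new rate took effect on 28 Mar 2011.

86 days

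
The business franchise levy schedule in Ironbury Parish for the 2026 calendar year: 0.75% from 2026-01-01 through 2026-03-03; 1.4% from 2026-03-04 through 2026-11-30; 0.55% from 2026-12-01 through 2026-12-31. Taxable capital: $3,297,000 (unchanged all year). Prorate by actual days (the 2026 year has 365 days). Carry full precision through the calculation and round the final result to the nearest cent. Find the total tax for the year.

$40,137.59

2026-01-01 to 2026-03-03: 62 days at 0.75% → $3,297,000 × 0.75% × 62/365 = $4,200.2877
2026-03-04 to 2026-11-30: 272 days at 1.4% → $3,297,000 × 1.4% × 272/365 = $34,397.1945
2026-12-01 to 2026-12-31: 31 days at 0.55% → $3,297,000 × 0.55% × 31/365 = $1,540.1055
Total = $40,137.5877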